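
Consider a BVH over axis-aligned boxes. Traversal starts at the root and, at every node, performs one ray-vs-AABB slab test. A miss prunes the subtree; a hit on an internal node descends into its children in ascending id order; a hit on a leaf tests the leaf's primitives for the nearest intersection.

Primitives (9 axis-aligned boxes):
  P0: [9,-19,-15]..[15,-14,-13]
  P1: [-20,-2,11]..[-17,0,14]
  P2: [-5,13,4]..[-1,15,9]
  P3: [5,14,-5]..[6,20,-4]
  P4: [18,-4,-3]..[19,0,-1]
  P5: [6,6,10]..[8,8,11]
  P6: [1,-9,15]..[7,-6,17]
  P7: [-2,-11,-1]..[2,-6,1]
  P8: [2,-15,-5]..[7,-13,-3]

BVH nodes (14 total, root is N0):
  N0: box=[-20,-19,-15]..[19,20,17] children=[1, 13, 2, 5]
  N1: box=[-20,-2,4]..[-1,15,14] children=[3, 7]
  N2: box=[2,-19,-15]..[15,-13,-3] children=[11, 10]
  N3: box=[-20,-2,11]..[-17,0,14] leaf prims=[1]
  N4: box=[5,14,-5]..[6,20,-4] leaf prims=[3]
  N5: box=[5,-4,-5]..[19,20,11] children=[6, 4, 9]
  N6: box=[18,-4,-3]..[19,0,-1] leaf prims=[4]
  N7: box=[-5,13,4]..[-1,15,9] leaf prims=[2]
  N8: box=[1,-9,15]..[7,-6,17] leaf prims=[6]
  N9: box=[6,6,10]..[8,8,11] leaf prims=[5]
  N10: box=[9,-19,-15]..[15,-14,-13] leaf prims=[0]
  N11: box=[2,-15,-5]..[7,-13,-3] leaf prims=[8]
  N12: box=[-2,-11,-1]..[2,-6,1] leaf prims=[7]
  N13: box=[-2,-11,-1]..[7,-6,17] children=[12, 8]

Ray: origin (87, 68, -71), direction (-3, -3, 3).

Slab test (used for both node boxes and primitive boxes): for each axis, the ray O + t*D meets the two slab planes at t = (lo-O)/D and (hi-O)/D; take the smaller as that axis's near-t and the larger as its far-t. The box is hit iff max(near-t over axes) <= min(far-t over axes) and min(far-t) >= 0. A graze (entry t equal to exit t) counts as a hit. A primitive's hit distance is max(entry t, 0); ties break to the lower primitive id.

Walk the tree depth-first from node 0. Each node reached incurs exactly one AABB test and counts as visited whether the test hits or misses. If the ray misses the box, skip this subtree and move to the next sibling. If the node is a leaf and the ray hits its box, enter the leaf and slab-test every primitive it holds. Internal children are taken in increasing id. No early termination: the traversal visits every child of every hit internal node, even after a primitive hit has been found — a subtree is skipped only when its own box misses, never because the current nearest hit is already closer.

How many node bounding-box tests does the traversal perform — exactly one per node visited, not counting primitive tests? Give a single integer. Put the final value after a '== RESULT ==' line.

Walk:
N0 x:[68/3,107/3] y:[16,29] z:[56/3,88/3] -> hit [68/3,29], descend [1, 2, 5, 13]
  N1 x:[88/3,107/3] y:[53/3,70/3] z:[25,85/3] -> miss, prune
  N2 x:[24,85/3] y:[27,29] z:[56/3,68/3] -> miss, prune
  N5 x:[68/3,82/3] y:[16,24] z:[22,82/3] -> hit [68/3,24], descend [4, 6, 9]
    N4 x:[27,82/3] y:[16,18] z:[22,67/3] -> miss, prune
    N6 x:[68/3,23] y:[68/3,24] z:[68/3,70/3] -> hit [68/3,23] leaf, test {P4@t=68/3}
    N9 x:[79/3,27] y:[20,62/3] z:[27,82/3] -> miss, prune
  N13 x:[80/3,89/3] y:[74/3,79/3] z:[70/3,88/3] -> miss, prune

Visited [0, 1, 2, 5, 4, 6, 9, 13]. Tests: 8 box, 1 leaf. Nearest: P4.

== RESULT ==
8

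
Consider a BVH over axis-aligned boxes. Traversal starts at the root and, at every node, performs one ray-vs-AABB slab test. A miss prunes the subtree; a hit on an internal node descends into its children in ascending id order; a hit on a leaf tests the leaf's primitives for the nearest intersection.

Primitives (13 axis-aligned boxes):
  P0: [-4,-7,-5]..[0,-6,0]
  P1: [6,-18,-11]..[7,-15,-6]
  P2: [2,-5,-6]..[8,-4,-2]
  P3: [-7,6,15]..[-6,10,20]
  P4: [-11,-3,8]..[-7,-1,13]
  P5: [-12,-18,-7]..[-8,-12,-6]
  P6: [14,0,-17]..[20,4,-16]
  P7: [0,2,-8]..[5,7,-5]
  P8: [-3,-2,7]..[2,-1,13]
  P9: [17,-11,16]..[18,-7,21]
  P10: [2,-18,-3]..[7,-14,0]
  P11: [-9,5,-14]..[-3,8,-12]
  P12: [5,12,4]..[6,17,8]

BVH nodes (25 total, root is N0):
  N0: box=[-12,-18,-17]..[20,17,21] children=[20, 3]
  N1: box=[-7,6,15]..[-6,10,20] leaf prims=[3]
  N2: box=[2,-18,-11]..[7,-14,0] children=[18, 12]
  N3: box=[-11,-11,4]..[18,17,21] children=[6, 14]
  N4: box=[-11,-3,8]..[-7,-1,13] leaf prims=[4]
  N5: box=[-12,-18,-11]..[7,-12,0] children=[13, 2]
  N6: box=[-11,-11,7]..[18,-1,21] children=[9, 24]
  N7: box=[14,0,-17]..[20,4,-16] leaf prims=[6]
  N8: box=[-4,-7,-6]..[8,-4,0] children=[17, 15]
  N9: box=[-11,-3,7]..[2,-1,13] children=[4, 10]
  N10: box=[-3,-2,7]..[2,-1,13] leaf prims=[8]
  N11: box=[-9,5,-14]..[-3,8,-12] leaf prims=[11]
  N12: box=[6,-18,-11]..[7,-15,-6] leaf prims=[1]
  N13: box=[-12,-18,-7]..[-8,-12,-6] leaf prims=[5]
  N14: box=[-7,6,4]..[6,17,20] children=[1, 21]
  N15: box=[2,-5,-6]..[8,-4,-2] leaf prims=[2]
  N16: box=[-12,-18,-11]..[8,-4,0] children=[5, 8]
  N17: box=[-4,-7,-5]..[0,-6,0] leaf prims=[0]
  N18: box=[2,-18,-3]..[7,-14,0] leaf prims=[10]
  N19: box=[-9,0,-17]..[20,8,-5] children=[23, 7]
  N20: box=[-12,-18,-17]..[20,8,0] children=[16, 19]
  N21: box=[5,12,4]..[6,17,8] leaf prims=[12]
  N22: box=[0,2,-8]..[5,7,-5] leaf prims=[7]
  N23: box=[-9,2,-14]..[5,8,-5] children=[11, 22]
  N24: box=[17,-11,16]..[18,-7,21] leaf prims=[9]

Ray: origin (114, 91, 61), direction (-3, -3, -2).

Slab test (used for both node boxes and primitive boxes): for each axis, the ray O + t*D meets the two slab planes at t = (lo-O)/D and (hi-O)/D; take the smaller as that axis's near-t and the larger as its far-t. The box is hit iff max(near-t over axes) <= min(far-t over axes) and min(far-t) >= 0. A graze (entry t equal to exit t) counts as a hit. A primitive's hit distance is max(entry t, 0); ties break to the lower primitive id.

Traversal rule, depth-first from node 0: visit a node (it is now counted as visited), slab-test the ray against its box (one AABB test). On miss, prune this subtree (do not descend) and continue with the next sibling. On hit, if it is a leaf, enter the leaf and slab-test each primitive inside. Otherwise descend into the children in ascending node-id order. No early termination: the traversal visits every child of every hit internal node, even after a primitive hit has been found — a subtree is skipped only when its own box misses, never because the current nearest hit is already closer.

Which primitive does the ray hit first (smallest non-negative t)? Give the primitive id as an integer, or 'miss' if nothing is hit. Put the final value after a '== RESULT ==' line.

Trace the traversal:
N0 x:[94/3,42] y:[74/3,109/3] z:[20,39] -> hit [94/3,109/3], descend [3, 20]
  N3 x:[32,125/3] y:[74/3,34] z:[20,57/2] -> miss, prune
  N20 x:[94/3,42] y:[83/3,109/3] z:[61/2,39] -> hit [94/3,109/3], descend [16, 19]
    N16 x:[106/3,42] y:[95/3,109/3] z:[61/2,36] -> hit [106/3,36], descend [5, 8]
      N5 x:[107/3,42] y:[103/3,109/3] z:[61/2,36] -> hit [107/3,36], descend [2, 13]
        N2 x:[107/3,112/3] y:[35,109/3] z:[61/2,36] -> hit [107/3,36], descend [12, 18]
          N12 x:[107/3,36] y:[106/3,109/3] z:[67/2,36] -> hit [107/3,36] leaf, test {P1@t=107/3}
          N18 x:[107/3,112/3] y:[35,109/3] z:[61/2,32] -> miss, prune
        N13 x:[122/3,42] y:[103/3,109/3] z:[67/2,34] -> miss, prune
      N8 x:[106/3,118/3] y:[95/3,98/3] z:[61/2,67/2] -> miss, prune
    N19 x:[94/3,41] y:[83/3,91/3] z:[33,39] -> miss, prune

11 AABB tests over nodes [0, 3, 20, 16, 5, 2, 12, 18, 13, 8, 19]; 1 leaf entered; closest P1.

== RESULT ==
1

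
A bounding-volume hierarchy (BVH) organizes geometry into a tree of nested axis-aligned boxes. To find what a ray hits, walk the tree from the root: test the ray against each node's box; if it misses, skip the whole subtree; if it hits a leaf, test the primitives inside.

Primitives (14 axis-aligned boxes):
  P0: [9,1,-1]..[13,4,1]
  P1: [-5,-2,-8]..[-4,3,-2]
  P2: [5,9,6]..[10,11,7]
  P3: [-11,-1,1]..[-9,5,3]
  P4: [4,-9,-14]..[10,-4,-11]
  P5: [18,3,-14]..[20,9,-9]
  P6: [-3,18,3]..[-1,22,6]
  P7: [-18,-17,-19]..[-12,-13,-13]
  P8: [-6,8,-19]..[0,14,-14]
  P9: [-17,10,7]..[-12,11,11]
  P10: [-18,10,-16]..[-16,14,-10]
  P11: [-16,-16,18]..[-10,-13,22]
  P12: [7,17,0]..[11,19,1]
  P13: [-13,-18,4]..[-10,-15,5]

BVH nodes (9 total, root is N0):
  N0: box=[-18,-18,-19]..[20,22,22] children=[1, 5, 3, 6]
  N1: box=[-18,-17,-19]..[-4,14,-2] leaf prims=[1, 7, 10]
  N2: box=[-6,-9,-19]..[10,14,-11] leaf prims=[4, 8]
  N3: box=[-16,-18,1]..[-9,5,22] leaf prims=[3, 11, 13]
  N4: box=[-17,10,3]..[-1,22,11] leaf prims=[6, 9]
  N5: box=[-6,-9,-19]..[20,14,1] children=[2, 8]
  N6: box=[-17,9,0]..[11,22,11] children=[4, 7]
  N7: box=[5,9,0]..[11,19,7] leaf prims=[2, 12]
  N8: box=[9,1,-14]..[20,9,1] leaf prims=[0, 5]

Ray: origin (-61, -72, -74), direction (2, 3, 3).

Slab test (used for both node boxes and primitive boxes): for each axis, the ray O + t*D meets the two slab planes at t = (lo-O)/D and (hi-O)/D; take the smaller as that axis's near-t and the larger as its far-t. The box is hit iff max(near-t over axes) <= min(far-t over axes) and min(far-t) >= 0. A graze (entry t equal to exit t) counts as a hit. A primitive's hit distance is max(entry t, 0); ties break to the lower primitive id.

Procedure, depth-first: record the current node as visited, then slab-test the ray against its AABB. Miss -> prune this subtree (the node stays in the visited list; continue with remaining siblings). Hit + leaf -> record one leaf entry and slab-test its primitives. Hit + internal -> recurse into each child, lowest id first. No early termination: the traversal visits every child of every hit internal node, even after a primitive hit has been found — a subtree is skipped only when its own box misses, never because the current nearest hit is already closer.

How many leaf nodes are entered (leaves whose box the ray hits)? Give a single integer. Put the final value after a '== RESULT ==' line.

Traverse from the root:
N0 x:[43/2,81/2] y:[18,94/3] z:[55/3,32] -> hit [43/2,94/3], descend [1, 3, 5, 6]
  N1 x:[43/2,57/2] y:[55/3,86/3] z:[55/3,24] -> hit [43/2,24] leaf, test {P1(miss), P7(miss), P10(miss)}
  N3 x:[45/2,26] y:[18,77/3] z:[25,32] -> hit [25,77/3] leaf, test {P3@t=25, P11(miss), P13(miss)}
  N5 x:[55/2,81/2] y:[21,86/3] z:[55/3,25] -> miss, prune
  N6 x:[22,36] y:[27,94/3] z:[74/3,85/3] -> hit [27,85/3], descend [4, 7]
    N4 x:[22,30] y:[82/3,94/3] z:[77/3,85/3] -> hit [82/3,85/3] leaf, test {P6(miss), P9(miss)}
    N7 x:[33,36] y:[27,91/3] z:[74/3,27] -> miss, prune

Visited [0, 1, 3, 5, 6, 4, 7]. Tests: 7 box, 3 leaf. Nearest: P3.

== RESULT ==
3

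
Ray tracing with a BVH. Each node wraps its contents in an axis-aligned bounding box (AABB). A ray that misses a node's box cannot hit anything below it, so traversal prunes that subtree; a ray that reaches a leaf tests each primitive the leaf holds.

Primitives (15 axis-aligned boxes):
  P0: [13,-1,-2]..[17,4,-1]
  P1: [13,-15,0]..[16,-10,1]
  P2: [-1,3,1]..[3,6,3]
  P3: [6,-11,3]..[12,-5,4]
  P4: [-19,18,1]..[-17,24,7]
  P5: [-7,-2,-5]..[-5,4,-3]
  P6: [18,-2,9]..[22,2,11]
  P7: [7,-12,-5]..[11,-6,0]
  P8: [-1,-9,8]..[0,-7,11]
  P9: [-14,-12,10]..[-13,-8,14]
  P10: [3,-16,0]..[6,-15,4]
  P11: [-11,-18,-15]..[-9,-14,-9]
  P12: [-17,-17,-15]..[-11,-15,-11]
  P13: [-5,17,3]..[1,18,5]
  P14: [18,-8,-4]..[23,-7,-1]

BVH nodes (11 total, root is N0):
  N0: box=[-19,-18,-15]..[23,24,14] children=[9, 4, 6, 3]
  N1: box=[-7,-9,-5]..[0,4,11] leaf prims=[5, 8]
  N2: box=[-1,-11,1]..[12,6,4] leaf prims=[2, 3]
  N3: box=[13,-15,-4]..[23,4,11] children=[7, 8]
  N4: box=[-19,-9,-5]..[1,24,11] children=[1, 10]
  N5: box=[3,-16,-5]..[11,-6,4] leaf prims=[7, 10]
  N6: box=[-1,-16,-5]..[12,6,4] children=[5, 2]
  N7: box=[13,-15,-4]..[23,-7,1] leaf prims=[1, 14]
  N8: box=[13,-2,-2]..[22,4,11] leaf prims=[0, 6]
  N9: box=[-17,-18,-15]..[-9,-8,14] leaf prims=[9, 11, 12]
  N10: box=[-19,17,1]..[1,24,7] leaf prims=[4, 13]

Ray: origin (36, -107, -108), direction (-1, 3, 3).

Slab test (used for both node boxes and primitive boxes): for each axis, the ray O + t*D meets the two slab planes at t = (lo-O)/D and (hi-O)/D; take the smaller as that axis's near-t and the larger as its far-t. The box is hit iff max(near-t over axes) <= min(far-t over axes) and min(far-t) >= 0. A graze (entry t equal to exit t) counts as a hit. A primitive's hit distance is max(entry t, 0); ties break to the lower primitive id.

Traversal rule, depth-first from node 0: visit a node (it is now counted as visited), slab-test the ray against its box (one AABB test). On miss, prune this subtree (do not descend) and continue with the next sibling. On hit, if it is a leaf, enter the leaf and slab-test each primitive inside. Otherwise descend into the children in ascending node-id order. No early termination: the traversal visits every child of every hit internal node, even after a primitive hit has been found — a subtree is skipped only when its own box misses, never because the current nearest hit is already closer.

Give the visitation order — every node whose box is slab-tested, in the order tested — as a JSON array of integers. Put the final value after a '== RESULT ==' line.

Traverse from the root:
N0 x:[13,55] y:[89/3,131/3] z:[31,122/3] -> hit [31,122/3], descend [3, 4, 6, 9]
  N3 x:[13,23] y:[92/3,37] z:[104/3,119/3] -> miss, prune
  N4 x:[35,55] y:[98/3,131/3] z:[103/3,119/3] -> hit [35,119/3], descend [1, 10]
    N1 x:[36,43] y:[98/3,37] z:[103/3,119/3] -> hit [36,37] leaf, test {P5(miss), P8(miss)}
    N10 x:[35,55] y:[124/3,131/3] z:[109/3,115/3] -> miss, prune
  N6 x:[24,37] y:[91/3,113/3] z:[103/3,112/3] -> hit [103/3,37], descend [2, 5]
    N2 x:[24,37] y:[32,113/3] z:[109/3,112/3] -> hit [109/3,37] leaf, test {P2@t=110/3, P3(miss)}
    N5 x:[25,33] y:[91/3,101/3] z:[103/3,112/3] -> miss, prune
  N9 x:[45,53] y:[89/3,33] z:[31,122/3] -> miss, prune

order=[0, 3, 4, 1, 10, 6, 2, 5, 9]  |boxes|=9  |leaves|=2  hit=P2

== RESULT ==
[0, 3, 4, 1, 10, 6, 2, 5, 9]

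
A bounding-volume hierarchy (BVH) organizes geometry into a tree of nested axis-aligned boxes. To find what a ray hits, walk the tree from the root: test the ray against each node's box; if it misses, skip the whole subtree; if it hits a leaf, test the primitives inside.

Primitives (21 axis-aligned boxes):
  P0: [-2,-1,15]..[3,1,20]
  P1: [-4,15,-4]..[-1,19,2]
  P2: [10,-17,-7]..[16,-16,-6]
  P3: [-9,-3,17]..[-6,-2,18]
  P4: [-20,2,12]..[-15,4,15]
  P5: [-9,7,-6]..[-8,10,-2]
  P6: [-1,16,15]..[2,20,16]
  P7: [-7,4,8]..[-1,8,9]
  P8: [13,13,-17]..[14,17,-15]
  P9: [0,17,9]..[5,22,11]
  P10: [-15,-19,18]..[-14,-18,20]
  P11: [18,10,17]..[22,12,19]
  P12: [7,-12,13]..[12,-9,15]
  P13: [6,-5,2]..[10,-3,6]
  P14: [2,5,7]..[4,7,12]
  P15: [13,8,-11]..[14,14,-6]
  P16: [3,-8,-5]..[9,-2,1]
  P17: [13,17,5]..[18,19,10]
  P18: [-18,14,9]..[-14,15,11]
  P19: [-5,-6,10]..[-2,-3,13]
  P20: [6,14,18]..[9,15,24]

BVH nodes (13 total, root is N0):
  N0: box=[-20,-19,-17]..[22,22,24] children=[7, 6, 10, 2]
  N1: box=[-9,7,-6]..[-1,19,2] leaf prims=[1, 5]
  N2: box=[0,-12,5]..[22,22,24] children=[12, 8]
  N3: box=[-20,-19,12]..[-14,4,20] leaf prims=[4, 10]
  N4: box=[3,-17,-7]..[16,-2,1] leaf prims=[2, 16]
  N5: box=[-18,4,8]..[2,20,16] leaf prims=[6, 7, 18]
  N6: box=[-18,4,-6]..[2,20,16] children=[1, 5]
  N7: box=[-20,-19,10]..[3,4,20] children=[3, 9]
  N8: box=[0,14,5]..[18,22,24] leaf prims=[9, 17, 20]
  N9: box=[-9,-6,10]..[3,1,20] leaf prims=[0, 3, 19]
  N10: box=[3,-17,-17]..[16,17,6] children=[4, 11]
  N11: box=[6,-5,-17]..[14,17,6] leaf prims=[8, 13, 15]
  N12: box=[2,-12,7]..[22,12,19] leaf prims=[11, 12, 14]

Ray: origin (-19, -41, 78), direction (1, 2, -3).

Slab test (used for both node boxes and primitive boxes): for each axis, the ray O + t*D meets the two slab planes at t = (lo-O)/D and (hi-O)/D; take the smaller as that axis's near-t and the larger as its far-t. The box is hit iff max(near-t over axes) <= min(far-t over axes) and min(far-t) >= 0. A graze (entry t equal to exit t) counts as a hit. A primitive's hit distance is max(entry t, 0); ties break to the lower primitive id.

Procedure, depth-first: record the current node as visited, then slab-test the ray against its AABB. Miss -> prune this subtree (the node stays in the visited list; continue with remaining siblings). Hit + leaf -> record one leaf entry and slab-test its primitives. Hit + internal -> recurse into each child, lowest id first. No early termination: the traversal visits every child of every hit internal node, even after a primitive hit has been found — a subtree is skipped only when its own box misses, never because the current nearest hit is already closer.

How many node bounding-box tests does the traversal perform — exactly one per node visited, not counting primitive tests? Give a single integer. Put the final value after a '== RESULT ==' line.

Walk:
N0 x:[-1,41] y:[11,63/2] z:[18,95/3] -> hit [18,63/2], descend [2, 6, 7, 10]
  N2 x:[19,41] y:[29/2,63/2] z:[18,73/3] -> hit [19,73/3], descend [8, 12]
    N8 x:[19,37] y:[55/2,63/2] z:[18,73/3] -> miss, prune
    N12 x:[21,41] y:[29/2,53/2] z:[59/3,71/3] -> hit [21,71/3] leaf, test {P11(miss), P12(miss), P14@t=23}
  N6 x:[1,21] y:[45/2,61/2] z:[62/3,28] -> miss, prune
  N7 x:[-1,22] y:[11,45/2] z:[58/3,68/3] -> hit [58/3,22], descend [3, 9]
    N3 x:[-1,5] y:[11,45/2] z:[58/3,22] -> miss, prune
    N9 x:[10,22] y:[35/2,21] z:[58/3,68/3] -> hit [58/3,21] leaf, test {P0@t=20, P3(miss), P19(miss)}
  N10 x:[22,35] y:[12,29] z:[24,95/3] -> hit [24,29], descend [4, 11]
    N4 x:[22,35] y:[12,39/2] z:[77/3,85/3] -> miss, prune
    N11 x:[25,33] y:[18,29] z:[24,95/3] -> hit [25,29] leaf, test {P8(miss), P13(miss), P15(miss)}

Summary -> nodes [0, 2, 8, 12, 6, 7, 3, 9, 10, 4, 11]; box-tests=11; leaf-entries=3; first=P0

== RESULT ==
11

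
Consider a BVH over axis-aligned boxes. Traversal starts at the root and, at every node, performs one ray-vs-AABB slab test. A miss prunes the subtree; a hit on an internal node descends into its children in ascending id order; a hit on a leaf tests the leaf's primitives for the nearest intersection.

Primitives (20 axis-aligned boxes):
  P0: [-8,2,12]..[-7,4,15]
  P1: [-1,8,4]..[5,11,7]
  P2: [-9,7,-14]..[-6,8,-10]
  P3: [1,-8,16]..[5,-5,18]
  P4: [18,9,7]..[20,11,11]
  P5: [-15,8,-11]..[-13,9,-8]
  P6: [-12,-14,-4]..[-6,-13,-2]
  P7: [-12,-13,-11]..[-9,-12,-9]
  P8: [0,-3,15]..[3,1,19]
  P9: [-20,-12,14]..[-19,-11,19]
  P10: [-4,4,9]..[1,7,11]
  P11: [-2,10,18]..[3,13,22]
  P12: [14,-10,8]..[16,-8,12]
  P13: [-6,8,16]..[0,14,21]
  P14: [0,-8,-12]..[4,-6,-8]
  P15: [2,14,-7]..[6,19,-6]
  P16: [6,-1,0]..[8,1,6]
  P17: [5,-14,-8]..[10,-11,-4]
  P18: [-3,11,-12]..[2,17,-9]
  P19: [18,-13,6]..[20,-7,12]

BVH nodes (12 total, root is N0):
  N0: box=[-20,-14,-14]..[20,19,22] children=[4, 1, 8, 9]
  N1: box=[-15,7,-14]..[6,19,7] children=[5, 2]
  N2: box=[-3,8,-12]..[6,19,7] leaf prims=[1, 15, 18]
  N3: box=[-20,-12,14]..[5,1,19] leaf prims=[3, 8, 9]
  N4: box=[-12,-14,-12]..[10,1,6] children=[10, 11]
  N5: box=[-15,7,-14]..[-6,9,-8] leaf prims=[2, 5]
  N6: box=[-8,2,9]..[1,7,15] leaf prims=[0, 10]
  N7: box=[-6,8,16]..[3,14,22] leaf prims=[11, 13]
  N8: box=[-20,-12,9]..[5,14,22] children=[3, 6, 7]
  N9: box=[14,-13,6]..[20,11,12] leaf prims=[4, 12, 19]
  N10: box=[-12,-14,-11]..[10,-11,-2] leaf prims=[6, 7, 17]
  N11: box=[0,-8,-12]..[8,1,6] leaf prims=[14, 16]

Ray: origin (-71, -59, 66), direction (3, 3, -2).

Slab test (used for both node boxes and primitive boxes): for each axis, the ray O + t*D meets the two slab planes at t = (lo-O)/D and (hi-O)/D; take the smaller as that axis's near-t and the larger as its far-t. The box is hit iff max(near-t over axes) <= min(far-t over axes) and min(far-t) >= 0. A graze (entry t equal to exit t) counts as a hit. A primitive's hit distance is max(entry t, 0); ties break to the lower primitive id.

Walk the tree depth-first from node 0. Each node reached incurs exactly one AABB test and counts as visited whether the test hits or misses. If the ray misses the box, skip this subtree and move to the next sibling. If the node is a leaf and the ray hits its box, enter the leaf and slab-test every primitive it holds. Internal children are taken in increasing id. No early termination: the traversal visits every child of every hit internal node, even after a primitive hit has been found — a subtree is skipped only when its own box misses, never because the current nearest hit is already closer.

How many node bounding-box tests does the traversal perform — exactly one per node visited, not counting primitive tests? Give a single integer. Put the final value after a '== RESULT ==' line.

Traverse from the root:
N0 x:[17,91/3] y:[15,26] z:[22,40] -> hit [22,26], descend [1, 4, 8, 9]
  N1 x:[56/3,77/3] y:[22,26] z:[59/2,40] -> miss, prune
  N4 x:[59/3,27] y:[15,20] z:[30,39] -> miss, prune
  N8 x:[17,76/3] y:[47/3,73/3] z:[22,57/2] -> hit [22,73/3], descend [3, 6, 7]
    N3 x:[17,76/3] y:[47/3,20] z:[47/2,26] -> miss, prune
    N6 x:[21,24] y:[61/3,22] z:[51/2,57/2] -> miss, prune
    N7 x:[65/3,74/3] y:[67/3,73/3] z:[22,25] -> hit [67/3,73/3] leaf, test {P11@t=23, P13@t=45/2}
  N9 x:[85/3,91/3] y:[46/3,70/3] z:[27,30] -> miss, prune

order=[0, 1, 4, 8, 3, 6, 7, 9]  |boxes|=8  |leaves|=1  hit=P13

== RESULT ==
8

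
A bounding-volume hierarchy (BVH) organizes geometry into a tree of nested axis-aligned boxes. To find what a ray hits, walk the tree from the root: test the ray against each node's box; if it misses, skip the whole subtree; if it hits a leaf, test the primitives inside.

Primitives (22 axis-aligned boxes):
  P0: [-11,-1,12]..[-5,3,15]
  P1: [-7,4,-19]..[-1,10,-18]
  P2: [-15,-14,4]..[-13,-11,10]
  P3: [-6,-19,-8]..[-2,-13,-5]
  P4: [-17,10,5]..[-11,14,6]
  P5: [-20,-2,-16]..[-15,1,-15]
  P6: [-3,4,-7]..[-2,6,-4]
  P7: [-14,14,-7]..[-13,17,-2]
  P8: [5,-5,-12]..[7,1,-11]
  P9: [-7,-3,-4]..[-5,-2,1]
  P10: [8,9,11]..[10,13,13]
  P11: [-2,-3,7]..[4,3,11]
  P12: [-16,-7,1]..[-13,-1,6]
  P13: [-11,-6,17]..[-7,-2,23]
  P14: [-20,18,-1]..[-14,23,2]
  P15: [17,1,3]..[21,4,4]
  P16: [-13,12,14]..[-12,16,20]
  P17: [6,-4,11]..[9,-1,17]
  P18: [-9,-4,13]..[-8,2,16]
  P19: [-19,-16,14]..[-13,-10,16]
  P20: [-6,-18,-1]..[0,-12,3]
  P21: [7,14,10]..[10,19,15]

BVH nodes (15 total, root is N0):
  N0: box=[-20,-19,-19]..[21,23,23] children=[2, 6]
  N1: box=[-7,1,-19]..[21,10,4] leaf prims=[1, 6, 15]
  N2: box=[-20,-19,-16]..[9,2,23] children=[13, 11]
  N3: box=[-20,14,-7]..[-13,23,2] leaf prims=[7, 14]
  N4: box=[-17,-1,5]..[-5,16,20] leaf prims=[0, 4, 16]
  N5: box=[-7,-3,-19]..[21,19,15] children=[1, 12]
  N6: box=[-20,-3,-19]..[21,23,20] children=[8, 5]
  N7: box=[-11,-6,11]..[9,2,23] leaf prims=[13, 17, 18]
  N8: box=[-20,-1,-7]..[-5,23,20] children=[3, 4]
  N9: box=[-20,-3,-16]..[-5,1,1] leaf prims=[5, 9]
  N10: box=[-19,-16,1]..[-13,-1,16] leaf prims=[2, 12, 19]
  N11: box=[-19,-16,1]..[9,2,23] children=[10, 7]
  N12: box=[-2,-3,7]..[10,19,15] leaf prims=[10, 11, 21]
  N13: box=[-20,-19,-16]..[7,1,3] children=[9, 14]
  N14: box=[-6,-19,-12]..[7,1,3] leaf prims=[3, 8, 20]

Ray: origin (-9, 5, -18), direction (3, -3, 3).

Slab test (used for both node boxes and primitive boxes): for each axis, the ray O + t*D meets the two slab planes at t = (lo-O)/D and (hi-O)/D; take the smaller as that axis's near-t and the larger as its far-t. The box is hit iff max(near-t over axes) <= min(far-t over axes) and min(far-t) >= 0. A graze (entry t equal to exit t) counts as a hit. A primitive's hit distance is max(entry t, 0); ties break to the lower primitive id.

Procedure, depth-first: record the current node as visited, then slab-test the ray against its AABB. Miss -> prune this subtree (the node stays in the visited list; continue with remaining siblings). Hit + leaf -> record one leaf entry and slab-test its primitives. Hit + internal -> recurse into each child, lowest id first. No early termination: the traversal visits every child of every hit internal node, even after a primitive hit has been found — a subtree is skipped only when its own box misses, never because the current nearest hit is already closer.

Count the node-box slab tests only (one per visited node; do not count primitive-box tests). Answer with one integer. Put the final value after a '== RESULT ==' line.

Walk:
N0 x:[-11/3,10] y:[-6,8] z:[-1/3,41/3] -> hit [-1/3,8], descend [2, 6]
  N2 x:[-11/3,6] y:[1,8] z:[2/3,41/3] -> hit [1,6], descend [11, 13]
    N11 x:[-10/3,6] y:[1,7] z:[19/3,41/3] -> miss, prune
    N13 x:[-11/3,16/3] y:[4/3,8] z:[2/3,7] -> hit [4/3,16/3], descend [9, 14]
      N9 x:[-11/3,4/3] y:[4/3,8/3] z:[2/3,19/3] -> hit [4/3,4/3] leaf, test {P5(miss), P9(miss)}
      N14 x:[1,16/3] y:[4/3,8] z:[2,7] -> hit [2,16/3] leaf, test {P3(miss), P8(miss), P20(miss)}
  N6 x:[-11/3,10] y:[-6,8/3] z:[-1/3,38/3] -> hit [-1/3,8/3], descend [5, 8]
    N5 x:[2/3,10] y:[-14/3,8/3] z:[-1/3,11] -> hit [2/3,8/3], descend [1, 12]
      N1 x:[2/3,10] y:[-5/3,4/3] z:[-1/3,22/3] -> hit [2/3,4/3] leaf, test {P1(miss), P6(miss), P15(miss)}
      N12 x:[7/3,19/3] y:[-14/3,8/3] z:[25/3,11] -> miss, prune
    N8 x:[-11/3,4/3] y:[-6,2] z:[11/3,38/3] -> miss, prune

Visited [0, 2, 11, 13, 9, 14, 6, 5, 1, 12, 8]. Tests: 11 box, 3 leaf. Nearest: miss.

== RESULT ==
11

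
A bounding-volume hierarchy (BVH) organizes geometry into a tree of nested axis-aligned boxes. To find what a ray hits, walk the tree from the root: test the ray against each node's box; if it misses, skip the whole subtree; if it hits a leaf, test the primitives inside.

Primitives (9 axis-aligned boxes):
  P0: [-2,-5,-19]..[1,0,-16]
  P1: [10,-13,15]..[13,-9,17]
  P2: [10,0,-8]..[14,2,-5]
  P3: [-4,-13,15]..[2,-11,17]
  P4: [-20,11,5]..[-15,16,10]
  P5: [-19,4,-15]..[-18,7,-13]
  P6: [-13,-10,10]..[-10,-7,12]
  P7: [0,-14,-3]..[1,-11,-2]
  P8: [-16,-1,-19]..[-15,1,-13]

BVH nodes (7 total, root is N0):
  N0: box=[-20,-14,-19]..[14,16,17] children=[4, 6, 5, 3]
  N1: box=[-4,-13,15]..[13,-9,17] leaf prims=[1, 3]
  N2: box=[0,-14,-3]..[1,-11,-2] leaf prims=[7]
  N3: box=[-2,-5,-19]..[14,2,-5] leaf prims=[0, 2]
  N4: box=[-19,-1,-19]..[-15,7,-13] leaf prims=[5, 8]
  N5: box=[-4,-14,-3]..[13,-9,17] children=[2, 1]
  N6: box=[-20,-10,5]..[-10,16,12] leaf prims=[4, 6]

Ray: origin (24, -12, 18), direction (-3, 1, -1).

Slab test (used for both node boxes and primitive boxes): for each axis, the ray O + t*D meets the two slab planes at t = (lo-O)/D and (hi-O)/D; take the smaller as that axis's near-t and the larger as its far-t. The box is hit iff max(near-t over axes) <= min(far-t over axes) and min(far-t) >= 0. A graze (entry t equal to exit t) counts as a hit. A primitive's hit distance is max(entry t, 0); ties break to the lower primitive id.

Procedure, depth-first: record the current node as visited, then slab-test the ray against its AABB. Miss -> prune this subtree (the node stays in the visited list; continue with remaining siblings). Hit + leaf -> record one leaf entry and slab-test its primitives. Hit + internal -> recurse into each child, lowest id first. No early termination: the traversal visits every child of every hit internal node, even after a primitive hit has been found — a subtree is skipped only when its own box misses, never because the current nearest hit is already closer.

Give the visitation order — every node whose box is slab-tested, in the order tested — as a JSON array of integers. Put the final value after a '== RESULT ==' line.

Traverse from the root:
N0 x:[10/3,44/3] y:[-2,28] z:[1,37] -> hit [10/3,44/3], descend [3, 4, 5, 6]
  N3 x:[10/3,26/3] y:[7,14] z:[23,37] -> miss, prune
  N4 x:[13,43/3] y:[11,19] z:[31,37] -> miss, prune
  N5 x:[11/3,28/3] y:[-2,3] z:[1,21] -> miss, prune
  N6 x:[34/3,44/3] y:[2,28] z:[6,13] -> hit [34/3,13] leaf, test {P4(miss), P6(miss)}

order=[0, 3, 4, 5, 6]  |boxes|=5  |leaves|=1  hit=miss

== RESULT ==
[0, 3, 4, 5, 6]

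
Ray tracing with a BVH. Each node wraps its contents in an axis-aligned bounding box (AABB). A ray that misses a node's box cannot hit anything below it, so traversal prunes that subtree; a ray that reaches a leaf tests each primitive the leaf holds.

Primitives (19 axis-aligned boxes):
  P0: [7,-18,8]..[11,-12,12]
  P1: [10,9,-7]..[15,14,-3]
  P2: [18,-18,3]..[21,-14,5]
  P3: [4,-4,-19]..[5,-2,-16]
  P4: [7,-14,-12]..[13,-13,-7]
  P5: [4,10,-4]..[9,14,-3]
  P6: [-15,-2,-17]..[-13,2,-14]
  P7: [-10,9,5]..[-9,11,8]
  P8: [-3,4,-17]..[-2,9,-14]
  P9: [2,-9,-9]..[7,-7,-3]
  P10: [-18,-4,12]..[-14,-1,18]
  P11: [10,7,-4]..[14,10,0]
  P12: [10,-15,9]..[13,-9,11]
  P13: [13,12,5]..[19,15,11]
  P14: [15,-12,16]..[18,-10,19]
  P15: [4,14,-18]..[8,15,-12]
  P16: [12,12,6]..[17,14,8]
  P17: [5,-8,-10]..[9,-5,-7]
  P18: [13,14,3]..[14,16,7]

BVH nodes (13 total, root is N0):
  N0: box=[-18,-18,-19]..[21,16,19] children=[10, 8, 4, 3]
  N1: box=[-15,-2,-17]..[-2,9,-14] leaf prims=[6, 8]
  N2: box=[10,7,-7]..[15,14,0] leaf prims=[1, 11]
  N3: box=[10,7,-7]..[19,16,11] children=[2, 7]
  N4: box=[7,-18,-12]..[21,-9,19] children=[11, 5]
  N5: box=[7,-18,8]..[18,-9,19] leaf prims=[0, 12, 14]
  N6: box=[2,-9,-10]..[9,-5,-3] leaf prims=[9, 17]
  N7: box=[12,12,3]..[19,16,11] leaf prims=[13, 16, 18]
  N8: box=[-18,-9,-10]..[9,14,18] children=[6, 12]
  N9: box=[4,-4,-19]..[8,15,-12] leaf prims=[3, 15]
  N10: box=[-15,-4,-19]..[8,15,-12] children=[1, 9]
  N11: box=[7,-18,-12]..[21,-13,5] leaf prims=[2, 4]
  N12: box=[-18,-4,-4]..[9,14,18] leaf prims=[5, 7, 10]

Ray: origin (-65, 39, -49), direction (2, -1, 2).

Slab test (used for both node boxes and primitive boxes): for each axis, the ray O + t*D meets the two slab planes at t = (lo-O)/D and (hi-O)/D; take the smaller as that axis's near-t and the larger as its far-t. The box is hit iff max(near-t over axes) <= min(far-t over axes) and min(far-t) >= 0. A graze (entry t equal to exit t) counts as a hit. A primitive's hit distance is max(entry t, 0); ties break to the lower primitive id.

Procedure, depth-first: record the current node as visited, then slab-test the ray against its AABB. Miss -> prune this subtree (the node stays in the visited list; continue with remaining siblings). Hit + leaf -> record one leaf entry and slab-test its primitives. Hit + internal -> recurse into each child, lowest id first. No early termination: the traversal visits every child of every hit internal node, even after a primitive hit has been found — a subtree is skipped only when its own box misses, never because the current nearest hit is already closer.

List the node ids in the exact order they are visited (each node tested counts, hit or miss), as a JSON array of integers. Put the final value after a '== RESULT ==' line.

Traverse from the root:
N0 x:[47/2,43] y:[23,57] z:[15,34] -> hit [47/2,34], descend [3, 4, 8, 10]
  N3 x:[75/2,42] y:[23,32] z:[21,30] -> miss, prune
  N4 x:[36,43] y:[48,57] z:[37/2,34] -> miss, prune
  N8 x:[47/2,37] y:[25,48] z:[39/2,67/2] -> hit [25,67/2], descend [6, 12]
    N6 x:[67/2,37] y:[44,48] z:[39/2,23] -> miss, prune
    N12 x:[47/2,37] y:[25,43] z:[45/2,67/2] -> hit [25,67/2] leaf, test {P5(miss), P7@t=28, P10(miss)}
  N10 x:[25,73/2] y:[24,43] z:[15,37/2] -> miss, prune

Summary -> nodes [0, 3, 4, 8, 6, 12, 10]; box-tests=7; leaf-entries=1; first=P7

== RESULT ==
[0, 3, 4, 8, 6, 12, 10]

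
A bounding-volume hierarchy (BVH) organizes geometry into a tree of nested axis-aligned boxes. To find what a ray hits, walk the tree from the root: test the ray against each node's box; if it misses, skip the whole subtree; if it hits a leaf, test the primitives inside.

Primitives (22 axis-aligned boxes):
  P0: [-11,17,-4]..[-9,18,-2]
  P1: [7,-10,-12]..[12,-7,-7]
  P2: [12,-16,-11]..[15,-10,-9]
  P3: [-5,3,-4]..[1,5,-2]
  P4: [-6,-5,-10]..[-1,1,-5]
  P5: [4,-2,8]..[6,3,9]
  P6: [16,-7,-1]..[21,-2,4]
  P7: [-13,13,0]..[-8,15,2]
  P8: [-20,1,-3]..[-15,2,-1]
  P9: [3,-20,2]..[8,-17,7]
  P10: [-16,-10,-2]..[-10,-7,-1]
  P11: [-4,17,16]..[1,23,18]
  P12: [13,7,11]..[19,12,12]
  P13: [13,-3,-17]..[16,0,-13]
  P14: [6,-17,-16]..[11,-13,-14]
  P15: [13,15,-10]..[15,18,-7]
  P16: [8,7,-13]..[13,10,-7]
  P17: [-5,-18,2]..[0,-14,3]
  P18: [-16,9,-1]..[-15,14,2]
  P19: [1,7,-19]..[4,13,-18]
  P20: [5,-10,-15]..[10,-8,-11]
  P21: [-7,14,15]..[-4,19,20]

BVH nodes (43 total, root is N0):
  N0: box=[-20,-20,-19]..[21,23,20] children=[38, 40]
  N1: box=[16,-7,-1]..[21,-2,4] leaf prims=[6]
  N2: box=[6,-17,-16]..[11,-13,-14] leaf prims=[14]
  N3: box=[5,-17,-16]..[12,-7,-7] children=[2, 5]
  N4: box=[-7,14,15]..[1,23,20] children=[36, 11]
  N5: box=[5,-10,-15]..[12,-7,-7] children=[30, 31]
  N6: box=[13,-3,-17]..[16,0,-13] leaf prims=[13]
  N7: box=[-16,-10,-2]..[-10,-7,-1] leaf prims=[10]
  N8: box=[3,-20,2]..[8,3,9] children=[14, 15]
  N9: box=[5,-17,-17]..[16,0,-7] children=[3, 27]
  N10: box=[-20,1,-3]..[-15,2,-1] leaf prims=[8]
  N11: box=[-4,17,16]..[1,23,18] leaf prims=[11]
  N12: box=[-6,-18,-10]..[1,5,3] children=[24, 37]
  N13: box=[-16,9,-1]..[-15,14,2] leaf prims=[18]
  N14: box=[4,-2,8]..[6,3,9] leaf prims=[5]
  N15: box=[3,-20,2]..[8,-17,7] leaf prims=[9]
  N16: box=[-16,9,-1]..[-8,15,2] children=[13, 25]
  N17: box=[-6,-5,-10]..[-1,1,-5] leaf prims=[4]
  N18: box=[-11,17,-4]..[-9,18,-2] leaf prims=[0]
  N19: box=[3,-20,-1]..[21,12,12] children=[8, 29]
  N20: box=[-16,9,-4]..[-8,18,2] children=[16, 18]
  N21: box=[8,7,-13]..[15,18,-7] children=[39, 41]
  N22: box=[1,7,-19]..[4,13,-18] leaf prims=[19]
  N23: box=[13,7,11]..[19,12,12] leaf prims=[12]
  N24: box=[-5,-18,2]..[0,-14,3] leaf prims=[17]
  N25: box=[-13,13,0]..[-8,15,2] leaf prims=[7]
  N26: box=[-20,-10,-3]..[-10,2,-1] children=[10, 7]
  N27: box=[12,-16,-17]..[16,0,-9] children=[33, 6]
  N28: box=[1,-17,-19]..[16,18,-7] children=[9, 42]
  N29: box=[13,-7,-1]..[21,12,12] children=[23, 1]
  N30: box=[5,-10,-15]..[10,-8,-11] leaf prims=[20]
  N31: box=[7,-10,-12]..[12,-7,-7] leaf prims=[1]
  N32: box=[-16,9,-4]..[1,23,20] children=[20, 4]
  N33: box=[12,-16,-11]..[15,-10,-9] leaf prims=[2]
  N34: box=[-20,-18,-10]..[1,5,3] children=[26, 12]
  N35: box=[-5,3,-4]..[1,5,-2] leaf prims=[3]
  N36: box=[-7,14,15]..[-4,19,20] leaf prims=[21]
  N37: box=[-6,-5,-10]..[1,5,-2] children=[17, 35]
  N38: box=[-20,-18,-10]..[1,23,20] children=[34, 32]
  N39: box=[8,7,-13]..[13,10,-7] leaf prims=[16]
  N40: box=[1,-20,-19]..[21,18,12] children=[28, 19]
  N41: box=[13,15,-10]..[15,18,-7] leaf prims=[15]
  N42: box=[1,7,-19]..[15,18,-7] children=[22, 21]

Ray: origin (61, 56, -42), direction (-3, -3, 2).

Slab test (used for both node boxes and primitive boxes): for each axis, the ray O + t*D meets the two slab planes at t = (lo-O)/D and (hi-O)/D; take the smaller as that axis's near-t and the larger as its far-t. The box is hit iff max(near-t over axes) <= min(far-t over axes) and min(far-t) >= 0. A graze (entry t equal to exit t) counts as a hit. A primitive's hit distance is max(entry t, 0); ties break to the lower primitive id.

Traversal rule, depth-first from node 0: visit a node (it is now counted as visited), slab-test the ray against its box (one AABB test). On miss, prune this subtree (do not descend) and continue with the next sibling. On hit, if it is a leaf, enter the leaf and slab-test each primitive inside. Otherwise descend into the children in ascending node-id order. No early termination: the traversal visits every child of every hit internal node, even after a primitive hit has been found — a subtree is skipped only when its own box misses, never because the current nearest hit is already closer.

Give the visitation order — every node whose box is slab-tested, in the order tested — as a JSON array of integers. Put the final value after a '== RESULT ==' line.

Traverse from the root:
N0 x:[40/3,27] y:[11,76/3] z:[23/2,31] -> hit [40/3,76/3], descend [38, 40]
  N38 x:[20,27] y:[11,74/3] z:[16,31] -> hit [20,74/3], descend [32, 34]
    N32 x:[20,77/3] y:[11,47/3] z:[19,31] -> miss, prune
    N34 x:[20,27] y:[17,74/3] z:[16,45/2] -> hit [20,45/2], descend [12, 26]
      N12 x:[20,67/3] y:[17,74/3] z:[16,45/2] -> hit [20,67/3], descend [24, 37]
        N24 x:[61/3,22] y:[70/3,74/3] z:[22,45/2] -> miss, prune
        N37 x:[20,67/3] y:[17,61/3] z:[16,20] -> hit [20,20], descend [17, 35]
          N17 x:[62/3,67/3] y:[55/3,61/3] z:[16,37/2] -> miss, prune
          N35 x:[20,22] y:[17,53/3] z:[19,20] -> miss, prune
      N26 x:[71/3,27] y:[18,22] z:[39/2,41/2] -> miss, prune
  N40 x:[40/3,20] y:[38/3,76/3] z:[23/2,27] -> hit [40/3,20], descend [19, 28]
    N19 x:[40/3,58/3] y:[44/3,76/3] z:[41/2,27] -> miss, prune
    N28 x:[15,20] y:[38/3,73/3] z:[23/2,35/2] -> hit [15,35/2], descend [9, 42]
      N9 x:[15,56/3] y:[56/3,73/3] z:[25/2,35/2] -> miss, prune
      N42 x:[46/3,20] y:[38/3,49/3] z:[23/2,35/2] -> hit [46/3,49/3], descend [21, 22]
        N21 x:[46/3,53/3] y:[38/3,49/3] z:[29/2,35/2] -> hit [46/3,49/3], descend [39, 41]
          N39 x:[16,53/3] y:[46/3,49/3] z:[29/2,35/2] -> hit [16,49/3] leaf, test {P16@t=16}
          N41 x:[46/3,16] y:[38/3,41/3] z:[16,35/2] -> miss, prune
        N22 x:[19,20] y:[43/3,49/3] z:[23/2,12] -> miss, prune

order=[0, 38, 32, 34, 12, 24, 37, 17, 35, 26, 40, 19, 28, 9, 42, 21, 39, 41, 22]  |boxes|=19  |leaves|=1  hit=P16

== RESULT ==
[0, 38, 32, 34, 12, 24, 37, 17, 35, 26, 40, 19, 28, 9, 42, 21, 39, 41, 22]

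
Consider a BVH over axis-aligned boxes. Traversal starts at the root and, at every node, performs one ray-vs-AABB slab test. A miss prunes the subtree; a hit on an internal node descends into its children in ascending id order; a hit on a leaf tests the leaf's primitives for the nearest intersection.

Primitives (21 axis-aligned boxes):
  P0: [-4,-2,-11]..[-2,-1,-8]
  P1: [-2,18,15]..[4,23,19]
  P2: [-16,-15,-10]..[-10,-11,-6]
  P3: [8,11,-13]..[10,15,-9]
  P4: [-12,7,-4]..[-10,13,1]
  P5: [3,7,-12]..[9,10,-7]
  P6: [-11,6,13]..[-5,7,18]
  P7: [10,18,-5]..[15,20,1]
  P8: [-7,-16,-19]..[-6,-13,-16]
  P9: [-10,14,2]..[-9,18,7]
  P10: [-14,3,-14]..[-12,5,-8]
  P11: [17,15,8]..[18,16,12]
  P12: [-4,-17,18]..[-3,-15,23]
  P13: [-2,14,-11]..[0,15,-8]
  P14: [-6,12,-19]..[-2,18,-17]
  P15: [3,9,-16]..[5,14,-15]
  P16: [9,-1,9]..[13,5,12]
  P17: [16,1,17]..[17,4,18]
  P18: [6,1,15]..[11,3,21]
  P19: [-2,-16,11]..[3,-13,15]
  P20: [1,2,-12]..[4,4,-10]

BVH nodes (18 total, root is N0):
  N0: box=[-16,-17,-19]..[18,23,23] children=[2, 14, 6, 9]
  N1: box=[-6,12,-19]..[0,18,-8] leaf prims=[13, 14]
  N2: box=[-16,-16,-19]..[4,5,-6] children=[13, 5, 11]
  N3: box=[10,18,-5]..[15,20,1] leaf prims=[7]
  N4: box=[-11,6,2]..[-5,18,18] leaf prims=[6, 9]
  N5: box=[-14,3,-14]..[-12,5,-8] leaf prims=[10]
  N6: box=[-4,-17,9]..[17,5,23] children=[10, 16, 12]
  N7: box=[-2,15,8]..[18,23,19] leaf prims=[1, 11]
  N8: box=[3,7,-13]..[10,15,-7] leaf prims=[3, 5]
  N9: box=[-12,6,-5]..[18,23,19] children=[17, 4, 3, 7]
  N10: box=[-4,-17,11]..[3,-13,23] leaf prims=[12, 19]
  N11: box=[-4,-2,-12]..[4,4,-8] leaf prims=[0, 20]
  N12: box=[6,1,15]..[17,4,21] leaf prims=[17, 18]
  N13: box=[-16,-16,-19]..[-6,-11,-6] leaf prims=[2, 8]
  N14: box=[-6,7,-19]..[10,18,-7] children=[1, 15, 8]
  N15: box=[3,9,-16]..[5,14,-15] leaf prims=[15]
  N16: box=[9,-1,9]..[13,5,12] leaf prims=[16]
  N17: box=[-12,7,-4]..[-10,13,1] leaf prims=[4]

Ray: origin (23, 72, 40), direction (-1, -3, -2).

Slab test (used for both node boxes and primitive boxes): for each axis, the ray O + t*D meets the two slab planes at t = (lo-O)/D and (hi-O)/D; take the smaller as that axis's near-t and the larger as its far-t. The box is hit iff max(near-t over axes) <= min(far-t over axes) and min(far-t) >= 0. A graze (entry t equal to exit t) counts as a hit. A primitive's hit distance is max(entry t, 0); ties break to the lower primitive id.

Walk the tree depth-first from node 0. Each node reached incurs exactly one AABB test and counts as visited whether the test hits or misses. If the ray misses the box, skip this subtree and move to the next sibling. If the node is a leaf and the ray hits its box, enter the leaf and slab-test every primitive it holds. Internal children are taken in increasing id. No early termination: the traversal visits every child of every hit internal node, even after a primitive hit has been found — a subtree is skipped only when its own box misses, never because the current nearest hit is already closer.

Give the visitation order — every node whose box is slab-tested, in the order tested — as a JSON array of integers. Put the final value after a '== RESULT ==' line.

Walk:
N0 x:[5,39] y:[49/3,89/3] z:[17/2,59/2] -> hit [49/3,59/2], descend [2, 6, 9, 14]
  N2 x:[19,39] y:[67/3,88/3] z:[23,59/2] -> hit [23,88/3], descend [5, 11, 13]
    N5 x:[35,37] y:[67/3,23] z:[24,27] -> miss, prune
    N11 x:[19,27] y:[68/3,74/3] z:[24,26] -> hit [24,74/3] leaf, test {P0(miss), P20(miss)}
    N13 x:[29,39] y:[83/3,88/3] z:[23,59/2] -> hit [29,88/3] leaf, test {P2(miss), P8@t=29}
  N6 x:[6,27] y:[67/3,89/3] z:[17/2,31/2] -> miss, prune
  N9 x:[5,35] y:[49/3,22] z:[21/2,45/2] -> hit [49/3,22], descend [3, 4, 7, 17]
    N3 x:[8,13] y:[52/3,18] z:[39/2,45/2] -> miss, prune
    N4 x:[28,34] y:[18,22] z:[11,19] -> miss, prune
    N7 x:[5,25] y:[49/3,19] z:[21/2,16] -> miss, prune
    N17 x:[33,35] y:[59/3,65/3] z:[39/2,22] -> miss, prune
  N14 x:[13,29] y:[18,65/3] z:[47/2,59/2] -> miss, prune

order=[0, 2, 5, 11, 13, 6, 9, 3, 4, 7, 17, 14]  |boxes|=12  |leaves|=2  hit=P8

== RESULT ==
[0, 2, 5, 11, 13, 6, 9, 3, 4, 7, 17, 14]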